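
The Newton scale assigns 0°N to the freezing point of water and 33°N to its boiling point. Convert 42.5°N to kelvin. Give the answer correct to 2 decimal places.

Linear interpolation between the fixed points: C = (42.5 - 0) × 100 / (33 - 0) = 128.7879°C.
Then 128.7879 + 273.15 = 401.94 K.

401.94 K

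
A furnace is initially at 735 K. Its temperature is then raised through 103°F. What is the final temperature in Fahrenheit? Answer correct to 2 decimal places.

966.33°F

Initial temperature in Celsius: 735 - 273.15 = 461.8500°C.
The 103°F change is an interval, so only the factor 5/9 applies: +103 × 5/9 = +57.2222°C.
Final Celsius temperature: 461.8500 + 57.2222 = 519.0722°C.
In Fahrenheit: 519.0722 × 1.8 + 32 = 966.33°F.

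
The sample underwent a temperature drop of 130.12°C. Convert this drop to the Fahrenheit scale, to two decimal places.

234.22°F

An interval of 1°C corresponds to 1.8°F.
130.12 × 1.8 = 234.22.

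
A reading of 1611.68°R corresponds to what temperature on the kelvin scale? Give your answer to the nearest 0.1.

895.4 K

In Celsius: (1611.68 - 491.67) × 5/9 = 622.2278°C.
In kelvin: 622.2278 + 273.15 = 895.4 K.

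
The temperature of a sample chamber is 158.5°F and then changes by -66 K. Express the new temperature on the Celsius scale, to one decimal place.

4.3°C

Initial temperature in Celsius: (158.5 - 32) × 5/9 = 70.2778°C.
The 66 K change is an interval; Kelvin and Celsius degrees are the same size, so ΔC = -66°C.
Final Celsius temperature: 70.2778 - 66.0000 = 4.2778°C.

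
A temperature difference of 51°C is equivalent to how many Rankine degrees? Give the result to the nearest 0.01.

Only the scale ratio 1.8 matters for a change in temperature.
51 × 1.8 = 91.80.

91.80°R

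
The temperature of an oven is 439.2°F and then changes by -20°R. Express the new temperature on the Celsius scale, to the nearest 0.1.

215.1°C

Initial temperature in Celsius: (439.2 - 32) × 5/9 = 226.2222°C.
The 20°R change is an interval, so only the factor 5/9 applies: -20 × 5/9 = -11.1111°C.
Final Celsius temperature: 226.2222 - 11.1111 = 215.1111°C.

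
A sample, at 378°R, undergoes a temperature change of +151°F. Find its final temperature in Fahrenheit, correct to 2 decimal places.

Initial temperature in Celsius: (378 - 491.67) × 5/9 = -63.1500°C.
The 151°F change is an interval, so only the factor 5/9 applies: +151 × 5/9 = +83.8889°C.
Final Celsius temperature: -63.1500 + 83.8889 = 20.7389°C.
In Fahrenheit: 20.7389 × 1.8 + 32 = 69.33°F.

69.33°F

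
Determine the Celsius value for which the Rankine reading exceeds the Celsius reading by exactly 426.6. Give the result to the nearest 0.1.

-81.3°C

Let C be the Celsius reading. The Rankine reading is R = 1.8·C + 491.67.
Require R - C = 426.6: (0.8)·C + 491.67 = 426.6.
C = (426.6 - 491.67) / (0.8) = -81.3.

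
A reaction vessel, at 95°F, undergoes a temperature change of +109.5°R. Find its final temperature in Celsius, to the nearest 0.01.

Initial temperature in Celsius: (95 - 32) × 5/9 = 35.0000°C.
The 109.5°R change is an interval, so only the factor 5/9 applies: +109.5 × 5/9 = +60.8333°C.
Final Celsius temperature: 35.0000 + 60.8333 = 95.8333°C.

95.83°C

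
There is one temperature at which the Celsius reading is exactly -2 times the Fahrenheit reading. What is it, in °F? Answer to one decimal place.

Let F be the Fahrenheit reading. The Celsius reading is C = 5/9·F - 17.7778.
Require C = -2·F: 5/9·F - 17.7778 = -2·F.
(23/9)·F = 17.7778  ⇒  F = 7.0.

7.0°F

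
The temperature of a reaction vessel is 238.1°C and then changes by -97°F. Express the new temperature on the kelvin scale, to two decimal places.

The 97°F change is an interval, so only the factor 5/9 applies: -97 × 5/9 = -53.8889°C.
Final Celsius temperature: 238.1000 - 53.8889 = 184.2111°C.
In kelvin: 184.2111 + 273.15 = 457.36 K.

457.36 K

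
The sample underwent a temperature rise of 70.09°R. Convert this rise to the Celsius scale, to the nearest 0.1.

An interval of 1°R corresponds to 5/9°C.
70.09 × 5/9 = 38.9.

38.9°C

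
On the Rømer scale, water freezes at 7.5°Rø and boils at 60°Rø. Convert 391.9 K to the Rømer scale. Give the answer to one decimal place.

First in Celsius: 391.9 - 273.15 = 118.7500°C.
Linearly onto the Rømer scale: 7.5 + (118.7500 / 100) × (60 - 7.5) = 69.8°Rø.

69.8°Rø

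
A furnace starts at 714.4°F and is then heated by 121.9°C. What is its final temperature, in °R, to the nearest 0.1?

1393.5°R

Initial temperature in Celsius: (714.4 - 32) × 5/9 = 379.1111°C.
Final Celsius temperature: 379.1111 + 121.9000 = 501.0111°C.
In Rankine: 501.0111 × 1.8 + 491.67 = 1393.5°R.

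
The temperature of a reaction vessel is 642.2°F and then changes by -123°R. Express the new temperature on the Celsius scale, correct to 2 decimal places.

Initial temperature in Celsius: (642.2 - 32) × 5/9 = 339.0000°C.
The 123°R change is an interval, so only the factor 5/9 applies: -123 × 5/9 = -68.3333°C.
Final Celsius temperature: 339.0000 - 68.3333 = 270.6667°C.

270.67°C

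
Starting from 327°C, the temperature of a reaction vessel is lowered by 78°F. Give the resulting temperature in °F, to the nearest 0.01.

The 78°F change is an interval, so only the factor 5/9 applies: -78 × 5/9 = -43.3333°C.
Final Celsius temperature: 327.0000 - 43.3333 = 283.6667°C.
In Fahrenheit: 283.6667 × 1.8 + 32 = 542.60°F.

542.60°F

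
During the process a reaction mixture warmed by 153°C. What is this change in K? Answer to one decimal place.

153.0 K

Celsius and kelvin degrees are the same size, so the interval is unchanged: 153.0.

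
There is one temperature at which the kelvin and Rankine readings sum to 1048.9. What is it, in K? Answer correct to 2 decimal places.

Let K be the kelvin reading. The Rankine reading is R = 1.8·K.
Require K + R = 1048.9: (2.8)·K = 1048.9.
K = (1048.9) / (2.8) = 374.61.

374.61 K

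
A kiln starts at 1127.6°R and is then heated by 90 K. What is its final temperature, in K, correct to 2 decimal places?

716.44 K

Initial temperature in Celsius: (1127.6 - 491.67) × 5/9 = 353.2944°C.
The 90 K change is an interval; Kelvin and Celsius degrees are the same size, so ΔC = +90°C.
Final Celsius temperature: 353.2944 + 90.0000 = 443.2944°C.
In kelvin: 443.2944 + 273.15 = 716.44 K.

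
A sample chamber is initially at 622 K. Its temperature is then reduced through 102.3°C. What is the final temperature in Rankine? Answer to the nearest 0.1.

Initial temperature in Celsius: 622 - 273.15 = 348.8500°C.
Final Celsius temperature: 348.8500 - 102.3000 = 246.5500°C.
In Rankine: 246.5500 × 1.8 + 491.67 = 935.5°R.

935.5°R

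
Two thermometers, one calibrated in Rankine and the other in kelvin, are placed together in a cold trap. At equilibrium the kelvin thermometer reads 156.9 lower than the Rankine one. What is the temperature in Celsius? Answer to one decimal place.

Let x be the Rankine reading; then the kelvin reading is 5/9·x.
(5/9·x) - x = -156.9  ⇒  (-4/9)·x = -156.9  ⇒  x = 353.0250°R.
In Celsius: (353.025 - 491.67) × 5/9 = -77.0°C.

-77.0°C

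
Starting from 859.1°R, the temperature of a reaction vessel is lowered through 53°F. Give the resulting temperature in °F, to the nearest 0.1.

346.4°F

Initial temperature in Celsius: (859.1 - 491.67) × 5/9 = 204.1278°C.
The 53°F change is an interval, so only the factor 5/9 applies: -53 × 5/9 = -29.4444°C.
Final Celsius temperature: 204.1278 - 29.4444 = 174.6833°C.
In Fahrenheit: 174.6833 × 1.8 + 32 = 346.4°F.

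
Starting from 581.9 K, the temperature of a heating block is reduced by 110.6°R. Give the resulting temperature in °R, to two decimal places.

936.82°R

Initial temperature in Celsius: 581.9 - 273.15 = 308.7500°C.
The 110.6°R change is an interval, so only the factor 5/9 applies: -110.6 × 5/9 = -61.4444°C.
Final Celsius temperature: 308.7500 - 61.4444 = 247.3056°C.
In Rankine: 247.3056 × 1.8 + 491.67 = 936.82°R.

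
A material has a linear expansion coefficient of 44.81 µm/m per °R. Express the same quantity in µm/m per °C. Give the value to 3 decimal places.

Since only a temperature interval is involved, the additive offset between the scales drops out.
A change of 1°C is a change of 1.8°R, so per °C the value is 44.81 × 1.8 = 80.658.

80.658 µm/m per °C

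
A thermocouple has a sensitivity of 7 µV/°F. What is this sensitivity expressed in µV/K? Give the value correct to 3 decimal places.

12.600 µV/K

Since only a temperature interval is involved, the additive offset between the scales drops out.
A change of 1 K is a change of 1.8°F, so per K the value is 7 × 1.8 = 12.600.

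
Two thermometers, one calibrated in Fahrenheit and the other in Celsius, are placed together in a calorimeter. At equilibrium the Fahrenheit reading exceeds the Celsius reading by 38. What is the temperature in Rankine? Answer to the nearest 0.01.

Let x be the Fahrenheit reading; then the Celsius reading is 5/9·x - 17.7778.
(5/9·x - 17.7778) - x = -38  ⇒  (-4/9)·x = -20.2222  ⇒  x = 45.5000°F.
In Celsius: (45.5 - 32) × 5/9 = 7.5000°C.
In Rankine: 7.5000 × 1.8 + 491.67 = 505.17°R.

505.17°R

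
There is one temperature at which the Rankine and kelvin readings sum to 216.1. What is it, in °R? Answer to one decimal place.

138.9°R

Let R be the Rankine reading. The kelvin reading is K = 5/9·R.
Require R + K = 216.1: (14/9)·R = 216.1.
R = (216.1) / (14/9) = 138.9.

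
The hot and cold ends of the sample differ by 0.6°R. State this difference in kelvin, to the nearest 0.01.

0.33 K

Only the scale ratio 5/9 matters for a change in temperature.
0.6 × 5/9 = 0.33.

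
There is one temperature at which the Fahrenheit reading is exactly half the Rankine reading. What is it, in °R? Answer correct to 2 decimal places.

Let R be the Rankine reading. The Fahrenheit reading is F = 1·R - 459.67.
Require F = 0.5·R: 1·R - 459.67 = 0.5·R.
(0.5)·R = 459.67  ⇒  R = 919.34.

919.34°R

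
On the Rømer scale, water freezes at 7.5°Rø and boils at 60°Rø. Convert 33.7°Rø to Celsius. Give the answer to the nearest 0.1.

Linear interpolation between the fixed points: C = (33.7 - 7.5) × 100 / (60 - 7.5) = 49.9048°C.

49.9°C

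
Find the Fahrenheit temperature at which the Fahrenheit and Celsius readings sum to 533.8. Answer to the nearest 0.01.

Let F be the Fahrenheit reading. The Celsius reading is C = 5/9·F - 17.7778.
Require F + C = 533.8: (14/9)·F - 17.7778 = 533.8.
F = (533.8 + 17.7778) / (14/9) = 354.59.

354.59°F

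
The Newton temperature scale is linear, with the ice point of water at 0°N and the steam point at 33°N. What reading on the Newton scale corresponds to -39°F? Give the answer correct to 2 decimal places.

First in Celsius: (-39 - 32) × 5/9 = -39.4444°C.
Linearly onto the Newton scale: 0 + (-39.4444 / 100) × (33 - 0) = -13.02°N.

-13.02°N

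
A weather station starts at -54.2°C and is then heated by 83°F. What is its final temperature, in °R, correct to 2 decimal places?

The 83°F change is an interval, so only the factor 5/9 applies: +83 × 5/9 = +46.1111°C.
Final Celsius temperature: -54.2000 + 46.1111 = -8.0889°C.
In Rankine: -8.0889 × 1.8 + 491.67 = 477.11°R.

477.11°R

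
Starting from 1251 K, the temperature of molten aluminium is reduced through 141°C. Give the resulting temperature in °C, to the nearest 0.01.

836.85°C

Initial temperature in Celsius: 1251 - 273.15 = 977.8500°C.
Final Celsius temperature: 977.8500 - 141.0000 = 836.8500°C.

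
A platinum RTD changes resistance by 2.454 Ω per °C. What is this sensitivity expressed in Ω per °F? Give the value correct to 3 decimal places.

1.363 Ω per °F

The quantity depends on a temperature interval, so only the ratio of degree sizes applies; the offset between the scales is irrelevant.
A change of 1°F is a change of 5/9°C, so per °F the value is 2.454 × 5/9 = 1.363.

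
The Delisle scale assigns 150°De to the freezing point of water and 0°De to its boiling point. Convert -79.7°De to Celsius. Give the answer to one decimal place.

Linear interpolation between the fixed points: C = (-79.7 - 150) × 100 / (0 - 150) = 153.1333°C.

153.1°C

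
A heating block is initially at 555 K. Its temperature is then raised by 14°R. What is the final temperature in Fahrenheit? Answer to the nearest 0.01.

Initial temperature in Celsius: 555 - 273.15 = 281.8500°C.
The 14°R change is an interval, so only the factor 5/9 applies: +14 × 5/9 = +7.7778°C.
Final Celsius temperature: 281.8500 + 7.7778 = 289.6278°C.
In Fahrenheit: 289.6278 × 1.8 + 32 = 553.33°F.

553.33°F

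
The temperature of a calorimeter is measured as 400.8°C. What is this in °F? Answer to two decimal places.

753.44°F

In Fahrenheit: 400.8000 × 1.8 + 32 = 753.44°F.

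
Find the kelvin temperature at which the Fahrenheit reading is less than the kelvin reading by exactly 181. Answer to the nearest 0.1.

Let K be the kelvin reading. The Fahrenheit reading is F = 1.8·K - 459.67.
Require F - K = -181: (0.8)·K - 459.67 = -181.
K = (-181 + 459.67) / (0.8) = 348.3.

348.3 K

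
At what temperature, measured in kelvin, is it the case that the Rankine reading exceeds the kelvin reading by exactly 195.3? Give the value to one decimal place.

Let K be the kelvin reading. The Rankine reading is R = 1.8·K.
Require R - K = 195.3: (0.8)·K = 195.3.
K = (195.3) / (0.8) = 244.1.

244.1 K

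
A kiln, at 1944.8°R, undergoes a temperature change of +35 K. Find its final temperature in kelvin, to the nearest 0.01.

Initial temperature in Celsius: (1944.8 - 491.67) × 5/9 = 807.2944°C.
The 35 K change is an interval; Kelvin and Celsius degrees are the same size, so ΔC = +35°C.
Final Celsius temperature: 807.2944 + 35.0000 = 842.2944°C.
In kelvin: 842.2944 + 273.15 = 1115.44 K.

1115.44 K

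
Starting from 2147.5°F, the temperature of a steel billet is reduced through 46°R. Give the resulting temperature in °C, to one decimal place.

1149.7°C

Initial temperature in Celsius: (2147.5 - 32) × 5/9 = 1175.2778°C.
The 46°R change is an interval, so only the factor 5/9 applies: -46 × 5/9 = -25.5556°C.
Final Celsius temperature: 1175.2778 - 25.5556 = 1149.7222°C.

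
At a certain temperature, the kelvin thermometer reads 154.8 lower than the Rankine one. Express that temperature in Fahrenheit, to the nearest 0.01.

-111.37°F

Let x be the Rankine reading; then the kelvin reading is 5/9·x.
(5/9·x) - x = -154.8  ⇒  (-4/9)·x = -154.8  ⇒  x = 348.3000°R.
In Celsius: (348.3 - 491.67) × 5/9 = -79.6500°C.
In Fahrenheit: -79.6500 × 1.8 + 32 = -111.37°F.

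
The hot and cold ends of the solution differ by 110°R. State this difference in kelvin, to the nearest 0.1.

61.1 K

An interval of 1°R corresponds to 5/9 K.
110 × 5/9 = 61.1.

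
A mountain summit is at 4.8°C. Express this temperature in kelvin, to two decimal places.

In kelvin: 4.8000 + 273.15 = 277.95 K.

277.95 K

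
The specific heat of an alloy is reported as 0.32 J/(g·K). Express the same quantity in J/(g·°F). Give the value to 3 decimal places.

0.178 J/(g·°F)

Since only a temperature interval is involved, the additive offset between the scales drops out.
A change of 1°F is a change of 5/9 K, so per °F the value is 0.32 × 5/9 = 0.178.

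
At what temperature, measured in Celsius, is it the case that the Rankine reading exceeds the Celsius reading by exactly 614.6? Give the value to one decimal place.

153.7°C

Let C be the Celsius reading. The Rankine reading is R = 1.8·C + 491.67.
Require R - C = 614.6: (0.8)·C + 491.67 = 614.6.
C = (614.6 - 491.67) / (0.8) = 153.7.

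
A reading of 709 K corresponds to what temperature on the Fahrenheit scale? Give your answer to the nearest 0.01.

816.53°F

In Celsius: 709 - 273.15 = 435.8500°C.
In Fahrenheit: 435.8500 × 1.8 + 32 = 816.53°F.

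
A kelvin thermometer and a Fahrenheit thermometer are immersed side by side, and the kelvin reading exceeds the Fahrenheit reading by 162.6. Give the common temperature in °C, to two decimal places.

Let x be the kelvin reading; then the Fahrenheit reading is 1.8·x - 459.67.
(1.8·x - 459.67) - x = -162.6  ⇒  (0.8)·x = 297.07  ⇒  x = 371.3375 K.
In Celsius: 371.3375 - 273.15 = 98.19°C.

98.19°C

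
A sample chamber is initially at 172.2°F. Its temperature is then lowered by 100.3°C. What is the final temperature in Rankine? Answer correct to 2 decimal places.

Initial temperature in Celsius: (172.2 - 32) × 5/9 = 77.8889°C.
Final Celsius temperature: 77.8889 - 100.3000 = -22.4111°C.
In Rankine: -22.4111 × 1.8 + 491.67 = 451.33°R.

451.33°R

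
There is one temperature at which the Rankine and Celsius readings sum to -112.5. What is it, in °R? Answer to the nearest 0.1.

103.3°R

Let R be the Rankine reading. The Celsius reading is C = 5/9·R - 273.15.
Require R + C = -112.5: (14/9)·R - 273.15 = -112.5.
R = (-112.5 + 273.15) / (14/9) = 103.3.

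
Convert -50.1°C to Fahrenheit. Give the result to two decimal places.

-58.18°F

In Fahrenheit: -50.1000 × 1.8 + 32 = -58.18°F.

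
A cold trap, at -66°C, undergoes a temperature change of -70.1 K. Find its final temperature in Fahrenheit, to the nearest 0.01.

-212.98°F

The 70.1 K change is an interval; Kelvin and Celsius degrees are the same size, so ΔC = -70.1°C.
Final Celsius temperature: -66.0000 - 70.1000 = -136.1000°C.
In Fahrenheit: -136.1000 × 1.8 + 32 = -212.98°F.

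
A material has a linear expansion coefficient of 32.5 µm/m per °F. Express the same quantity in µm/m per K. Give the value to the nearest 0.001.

Since only a temperature interval is involved, the additive offset between the scales drops out.
A change of 1 K is a change of 1.8°F, so per K the value is 32.5 × 1.8 = 58.500.

58.500 µm/m per K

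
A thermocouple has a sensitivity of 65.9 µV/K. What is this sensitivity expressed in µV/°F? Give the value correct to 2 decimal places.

36.61 µV/°F

Since only a temperature interval is involved, the additive offset between the scales drops out.
A change of 1°F is a change of 5/9 K, so per °F the value is 65.9 × 5/9 = 36.61.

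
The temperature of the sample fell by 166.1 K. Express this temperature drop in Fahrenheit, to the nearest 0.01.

An interval of 1 K corresponds to 1.8°F.
166.1 × 1.8 = 298.98.

298.98°F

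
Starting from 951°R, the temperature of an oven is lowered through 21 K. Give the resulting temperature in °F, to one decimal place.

453.5°F

Initial temperature in Celsius: (951 - 491.67) × 5/9 = 255.1833°C.
The 21 K change is an interval; Kelvin and Celsius degrees are the same size, so ΔC = -21°C.
Final Celsius temperature: 255.1833 - 21.0000 = 234.1833°C.
In Fahrenheit: 234.1833 × 1.8 + 32 = 453.5°F.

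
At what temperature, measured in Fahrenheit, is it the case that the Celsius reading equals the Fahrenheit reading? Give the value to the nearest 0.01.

Let F be the Fahrenheit reading. The Celsius reading is C = 5/9·F - 17.7778.
Set C = F: 5/9·F - 17.7778 = F.
(-4/9)·F = 17.7778  ⇒  F = -40.00.

-40.00°F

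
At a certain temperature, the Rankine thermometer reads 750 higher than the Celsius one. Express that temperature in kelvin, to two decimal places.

596.06 K

Let x be the Celsius reading; then the Rankine reading is 1.8·x + 491.67.
(1.8·x + 491.67) - x = 750  ⇒  (0.8)·x = 258.33  ⇒  x = 322.9125°C.
In kelvin: 322.9125 + 273.15 = 596.06 K.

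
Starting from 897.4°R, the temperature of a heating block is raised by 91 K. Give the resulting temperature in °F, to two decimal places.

Initial temperature in Celsius: (897.4 - 491.67) × 5/9 = 225.4056°C.
The 91 K change is an interval; Kelvin and Celsius degrees are the same size, so ΔC = +91°C.
Final Celsius temperature: 225.4056 + 91.0000 = 316.4056°C.
In Fahrenheit: 316.4056 × 1.8 + 32 = 601.53°F.

601.53°F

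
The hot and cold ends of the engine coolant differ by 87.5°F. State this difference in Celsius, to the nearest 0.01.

An interval of 1°F corresponds to 5/9°C.
87.5 × 5/9 = 48.61.

48.61°C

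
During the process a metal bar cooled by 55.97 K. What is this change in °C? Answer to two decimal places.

55.97°C

Kelvin and Celsius degrees are the same size, so the interval is unchanged: 55.97.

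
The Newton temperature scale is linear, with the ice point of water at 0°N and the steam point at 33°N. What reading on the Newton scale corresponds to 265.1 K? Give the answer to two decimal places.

First in Celsius: 265.1 - 273.15 = -8.0500°C.
Linearly onto the Newton scale: 0 + (-8.0500 / 100) × (33 - 0) = -2.66°N.

-2.66°N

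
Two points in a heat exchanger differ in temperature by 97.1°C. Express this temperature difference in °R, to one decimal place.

For a temperature interval the offset drops out; only the factor 1.8 applies.
97.1 × 1.8 = 174.8.

174.8°R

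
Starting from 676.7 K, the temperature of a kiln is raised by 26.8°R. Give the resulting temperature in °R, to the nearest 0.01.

Initial temperature in Celsius: 676.7 - 273.15 = 403.5500°C.
The 26.8°R change is an interval, so only the factor 5/9 applies: +26.8 × 5/9 = +14.8889°C.
Final Celsius temperature: 403.5500 + 14.8889 = 418.4389°C.
In Rankine: 418.4389 × 1.8 + 491.67 = 1244.86°R.

1244.86°R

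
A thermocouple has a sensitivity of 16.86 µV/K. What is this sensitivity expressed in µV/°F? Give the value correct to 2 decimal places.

Since only a temperature interval is involved, the additive offset between the scales drops out.
A change of 1°F is a change of 5/9 K, so per °F the value is 16.86 × 5/9 = 9.37.

9.37 µV/°F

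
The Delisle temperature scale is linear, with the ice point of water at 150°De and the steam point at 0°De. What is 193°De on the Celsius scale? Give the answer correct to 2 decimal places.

Linear interpolation between the fixed points: C = (193 - 150) × 100 / (0 - 150) = -28.6667°C.

-28.67°C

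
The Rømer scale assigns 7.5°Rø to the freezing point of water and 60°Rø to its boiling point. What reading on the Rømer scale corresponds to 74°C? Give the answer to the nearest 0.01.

Linearly onto the Rømer scale: 7.5 + (74.0000 / 100) × (60 - 7.5) = 46.35°Rø.

46.35°Rø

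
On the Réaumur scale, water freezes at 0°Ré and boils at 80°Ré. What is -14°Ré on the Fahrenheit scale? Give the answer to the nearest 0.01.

Linear interpolation between the fixed points: C = (-14 - 0) × 100 / (80 - 0) = -17.5000°C.
Then -17.5000 × 1.8 + 32 = 0.50°F.

0.50°F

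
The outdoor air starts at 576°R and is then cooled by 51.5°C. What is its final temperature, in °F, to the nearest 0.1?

23.6°F

Initial temperature in Celsius: (576 - 491.67) × 5/9 = 46.8500°C.
Final Celsius temperature: 46.8500 - 51.5000 = -4.6500°C.
In Fahrenheit: -4.6500 × 1.8 + 32 = 23.6°F.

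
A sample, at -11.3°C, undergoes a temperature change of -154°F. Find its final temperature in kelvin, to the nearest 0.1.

The 154°F change is an interval, so only the factor 5/9 applies: -154 × 5/9 = -85.5556°C.
Final Celsius temperature: -11.3000 - 85.5556 = -96.8556°C.
In kelvin: -96.8556 + 273.15 = 176.3 K.

176.3 K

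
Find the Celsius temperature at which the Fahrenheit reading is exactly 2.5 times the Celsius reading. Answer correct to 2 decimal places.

Let C be the Celsius reading. The Fahrenheit reading is F = 1.8·C + 32.
Require F = 2.5·C: 1.8·C + 32 = 2.5·C.
(-0.7)·C = -32  ⇒  C = 45.71.

45.71°C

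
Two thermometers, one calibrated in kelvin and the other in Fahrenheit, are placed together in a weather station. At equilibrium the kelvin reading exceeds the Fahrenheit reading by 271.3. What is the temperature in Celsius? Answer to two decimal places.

Let x be the kelvin reading; then the Fahrenheit reading is 1.8·x - 459.67.
(1.8·x - 459.67) - x = -271.3  ⇒  (0.8)·x = 188.37  ⇒  x = 235.4625 K.
In Celsius: 235.4625 - 273.15 = -37.69°C.

-37.69°C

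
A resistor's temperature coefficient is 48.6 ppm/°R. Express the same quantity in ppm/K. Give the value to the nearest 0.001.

Since only a temperature interval is involved, the additive offset between the scales drops out.
A change of 1 K is a change of 1.8°R, so per K the value is 48.6 × 1.8 = 87.480.

87.480 ppm/K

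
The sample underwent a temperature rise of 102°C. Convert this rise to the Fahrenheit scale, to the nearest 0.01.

An interval of 1°C corresponds to 1.8°F.
102 × 1.8 = 183.60.

183.60°F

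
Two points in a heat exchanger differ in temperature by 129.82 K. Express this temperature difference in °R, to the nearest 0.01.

233.68°R

An interval of 1 K corresponds to 1.8°R.
129.82 × 1.8 = 233.68.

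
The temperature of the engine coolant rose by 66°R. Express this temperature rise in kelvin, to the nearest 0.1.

36.7 K

An interval of 1°R corresponds to 5/9 K.
66 × 5/9 = 36.7.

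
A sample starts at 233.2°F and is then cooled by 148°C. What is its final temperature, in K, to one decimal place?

236.9 K

Initial temperature in Celsius: (233.2 - 32) × 5/9 = 111.7778°C.
Final Celsius temperature: 111.7778 - 148.0000 = -36.2222°C.
In kelvin: -36.2222 + 273.15 = 236.9 K.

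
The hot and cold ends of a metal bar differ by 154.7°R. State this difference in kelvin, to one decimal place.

85.9 K

Only the scale ratio 5/9 matters for a change in temperature.
154.7 × 5/9 = 85.9.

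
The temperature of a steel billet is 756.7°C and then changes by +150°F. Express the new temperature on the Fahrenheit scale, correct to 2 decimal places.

The 150°F change is an interval, so only the factor 5/9 applies: +150 × 5/9 = +83.3333°C.
Final Celsius temperature: 756.7000 + 83.3333 = 840.0333°C.
In Fahrenheit: 840.0333 × 1.8 + 32 = 1544.06°F.

1544.06°F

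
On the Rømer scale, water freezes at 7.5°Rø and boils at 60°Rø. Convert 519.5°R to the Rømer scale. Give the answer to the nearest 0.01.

15.62°Rø

First in Celsius: (519.5 - 491.67) × 5/9 = 15.4611°C.
Linearly onto the Rømer scale: 7.5 + (15.4611 / 100) × (60 - 7.5) = 15.62°Rø.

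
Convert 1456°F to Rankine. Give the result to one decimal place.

In Celsius: (1456 - 32) × 5/9 = 791.1111°C.
In Rankine: 791.1111 × 1.8 + 491.67 = 1915.7°R.

1915.7°R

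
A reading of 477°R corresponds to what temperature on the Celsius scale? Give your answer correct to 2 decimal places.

-8.15°C

In Celsius: (477 - 491.67) × 5/9 = -8.1500°C.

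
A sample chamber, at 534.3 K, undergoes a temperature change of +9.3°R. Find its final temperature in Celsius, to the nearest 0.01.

266.32°C

Initial temperature in Celsius: 534.3 - 273.15 = 261.1500°C.
The 9.3°R change is an interval, so only the factor 5/9 applies: +9.3 × 5/9 = +5.1667°C.
Final Celsius temperature: 261.1500 + 5.1667 = 266.3167°C.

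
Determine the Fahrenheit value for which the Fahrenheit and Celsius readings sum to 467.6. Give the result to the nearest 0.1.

Let F be the Fahrenheit reading. The Celsius reading is C = 5/9·F - 17.7778.
Require F + C = 467.6: (14/9)·F - 17.7778 = 467.6.
F = (467.6 + 17.7778) / (14/9) = 312.0.

312.0°F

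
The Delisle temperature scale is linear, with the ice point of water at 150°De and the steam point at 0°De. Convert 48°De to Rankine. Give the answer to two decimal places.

614.07°R

Linear interpolation between the fixed points: C = (48 - 150) × 100 / (0 - 150) = 68.0000°C.
Then 68.0000 × 1.8 + 491.67 = 614.07°R.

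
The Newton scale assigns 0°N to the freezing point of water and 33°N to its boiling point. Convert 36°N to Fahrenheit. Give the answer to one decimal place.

228.4°F

Linear interpolation between the fixed points: C = (36 - 0) × 100 / (33 - 0) = 109.0909°C.
Then 109.0909 × 1.8 + 32 = 228.4°F.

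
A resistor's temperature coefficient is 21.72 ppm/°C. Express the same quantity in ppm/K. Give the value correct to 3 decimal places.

Since only a temperature interval is involved, the additive offset between the scales drops out.
A change of 1 K is a change of 1°C, so per K the value is 21.72 × 1 = 21.720.

21.720 ppm/K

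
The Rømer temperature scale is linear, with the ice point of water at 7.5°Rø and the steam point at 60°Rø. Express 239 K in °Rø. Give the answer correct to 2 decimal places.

-10.43°Rø

First in Celsius: 239 - 273.15 = -34.1500°C.
Linearly onto the Rømer scale: 7.5 + (-34.1500 / 100) × (60 - 7.5) = -10.43°Rø.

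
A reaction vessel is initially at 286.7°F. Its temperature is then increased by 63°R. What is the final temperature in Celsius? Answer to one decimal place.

Initial temperature in Celsius: (286.7 - 32) × 5/9 = 141.5000°C.
The 63°R change is an interval, so only the factor 5/9 applies: +63 × 5/9 = +35.0000°C.
Final Celsius temperature: 141.5000 + 35.0000 = 176.5000°C.

176.5°C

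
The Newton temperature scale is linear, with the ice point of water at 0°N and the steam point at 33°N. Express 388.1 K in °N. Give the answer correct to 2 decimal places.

37.93°N

First in Celsius: 388.1 - 273.15 = 114.9500°C.
Linearly onto the Newton scale: 0 + (114.9500 / 100) × (33 - 0) = 37.93°N.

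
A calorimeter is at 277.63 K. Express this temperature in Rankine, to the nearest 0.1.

499.7°R

In Celsius: 277.63 - 273.15 = 4.4800°C.
In Rankine: 4.4800 × 1.8 + 491.67 = 499.7°R.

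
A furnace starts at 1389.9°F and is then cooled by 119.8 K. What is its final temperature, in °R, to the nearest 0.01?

Initial temperature in Celsius: (1389.9 - 32) × 5/9 = 754.3889°C.
The 119.8 K change is an interval; Kelvin and Celsius degrees are the same size, so ΔC = -119.8°C.
Final Celsius temperature: 754.3889 - 119.8000 = 634.5889°C.
In Rankine: 634.5889 × 1.8 + 491.67 = 1633.93°R.

1633.93°R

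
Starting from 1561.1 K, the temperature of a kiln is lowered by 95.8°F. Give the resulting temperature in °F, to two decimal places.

Initial temperature in Celsius: 1561.1 - 273.15 = 1287.9500°C.
The 95.8°F change is an interval, so only the factor 5/9 applies: -95.8 × 5/9 = -53.2222°C.
Final Celsius temperature: 1287.9500 - 53.2222 = 1234.7278°C.
In Fahrenheit: 1234.7278 × 1.8 + 32 = 2254.51°F.

2254.51°F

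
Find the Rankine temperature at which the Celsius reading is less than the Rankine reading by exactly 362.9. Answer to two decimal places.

Let R be the Rankine reading. The Celsius reading is C = 5/9·R - 273.15.
Require C - R = -362.9: (-4/9)·R - 273.15 = -362.9.
R = (-362.9 + 273.15) / (-4/9) = 201.94.

201.94°R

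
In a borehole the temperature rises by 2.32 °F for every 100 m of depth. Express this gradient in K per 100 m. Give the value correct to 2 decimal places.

1.29 K/100 m

The quantity depends on a temperature interval, so only the ratio of degree sizes applies; the offset between the scales is irrelevant.
A change of 1°F is a change of 5/9 K, so 2.32 × 5/9 = 1.29.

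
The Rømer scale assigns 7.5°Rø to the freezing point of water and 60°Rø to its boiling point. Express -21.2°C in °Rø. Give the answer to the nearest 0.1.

Linearly onto the Rømer scale: 7.5 + (-21.2000 / 100) × (60 - 7.5) = -3.6°Rø.

-3.6°Rø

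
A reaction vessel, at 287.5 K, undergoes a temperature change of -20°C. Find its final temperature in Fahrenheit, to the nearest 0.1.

Initial temperature in Celsius: 287.5 - 273.15 = 14.3500°C.
Final Celsius temperature: 14.3500 - 20.0000 = -5.6500°C.
In Fahrenheit: -5.6500 × 1.8 + 32 = 21.8°F.

21.8°F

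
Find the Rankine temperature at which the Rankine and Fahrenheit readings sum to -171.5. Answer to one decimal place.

Let R be the Rankine reading. The Fahrenheit reading is F = 1·R - 459.67.
Require R + F = -171.5: (2)·R - 459.67 = -171.5.
R = (-171.5 + 459.67) / (2) = 144.1.

144.1°R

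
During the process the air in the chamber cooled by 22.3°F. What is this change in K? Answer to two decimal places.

12.39 K

An interval of 1°F corresponds to 5/9 K.
22.3 × 5/9 = 12.39.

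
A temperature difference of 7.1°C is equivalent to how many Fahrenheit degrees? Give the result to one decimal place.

Only the scale ratio 1.8 matters for a change in temperature.
7.1 × 1.8 = 12.8.

12.8°F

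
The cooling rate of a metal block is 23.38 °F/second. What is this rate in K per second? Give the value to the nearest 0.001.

The quantity depends on a temperature interval, so only the ratio of degree sizes applies; the offset between the scales is irrelevant.
A change of 1°F is a change of 5/9 K, so 23.38 × 5/9 = 12.989.

12.989 K/second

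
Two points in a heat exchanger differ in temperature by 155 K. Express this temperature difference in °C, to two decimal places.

Kelvin and Celsius degrees are the same size, so the interval is unchanged: 155.00.

155.00°C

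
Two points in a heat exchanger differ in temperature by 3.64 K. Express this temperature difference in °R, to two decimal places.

An interval of 1 K corresponds to 1.8°R.
3.64 × 1.8 = 6.55.

6.55°R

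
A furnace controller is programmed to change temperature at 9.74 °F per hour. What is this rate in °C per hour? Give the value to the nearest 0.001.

The quantity depends on a temperature interval, so only the ratio of degree sizes applies; the offset between the scales is irrelevant.
A change of 1°F is a change of 5/9°C, so 9.74 × 5/9 = 5.411.

5.411 °C/hour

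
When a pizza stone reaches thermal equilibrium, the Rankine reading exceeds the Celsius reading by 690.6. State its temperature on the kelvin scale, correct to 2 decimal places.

521.81 K

Let x be the Celsius reading; then the Rankine reading is 1.8·x + 491.67.
(1.8·x + 491.67) - x = 690.6  ⇒  (0.8)·x = 198.93  ⇒  x = 248.6625°C.
In kelvin: 248.6625 + 273.15 = 521.81 K.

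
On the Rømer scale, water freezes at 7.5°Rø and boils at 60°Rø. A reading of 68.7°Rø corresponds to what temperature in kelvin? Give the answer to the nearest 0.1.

389.7 K

Linear interpolation between the fixed points: C = (68.7 - 7.5) × 100 / (60 - 7.5) = 116.5714°C.
Then 116.5714 + 273.15 = 389.7 K.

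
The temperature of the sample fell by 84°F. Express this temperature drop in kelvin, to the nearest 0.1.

Only the scale ratio 5/9 matters for a change in temperature.
84 × 5/9 = 46.7.

46.7 K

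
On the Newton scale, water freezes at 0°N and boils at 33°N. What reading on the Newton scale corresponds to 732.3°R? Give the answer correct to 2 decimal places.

44.12°N

First in Celsius: (732.3 - 491.67) × 5/9 = 133.6833°C.
Linearly onto the Newton scale: 0 + (133.6833 / 100) × (33 - 0) = 44.12°N.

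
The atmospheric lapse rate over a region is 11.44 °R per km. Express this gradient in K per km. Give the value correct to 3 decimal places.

The quantity depends on a temperature interval, so only the ratio of degree sizes applies; the offset between the scales is irrelevant.
A change of 1°R is a change of 5/9 K, so 11.44 × 5/9 = 6.356.

6.356 K/km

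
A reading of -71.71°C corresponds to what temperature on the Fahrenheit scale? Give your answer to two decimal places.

In Fahrenheit: -71.7100 × 1.8 + 32 = -97.08°F.

-97.08°F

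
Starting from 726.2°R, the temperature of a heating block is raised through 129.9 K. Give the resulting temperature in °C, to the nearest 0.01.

260.19°C

Initial temperature in Celsius: (726.2 - 491.67) × 5/9 = 130.2944°C.
The 129.9 K change is an interval; Kelvin and Celsius degrees are the same size, so ΔC = +129.9°C.
Final Celsius temperature: 130.2944 + 129.9000 = 260.1944°C.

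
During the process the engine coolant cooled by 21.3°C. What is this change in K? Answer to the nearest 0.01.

21.30 K

Celsius and kelvin degrees are the same size, so the interval is unchanged: 21.30.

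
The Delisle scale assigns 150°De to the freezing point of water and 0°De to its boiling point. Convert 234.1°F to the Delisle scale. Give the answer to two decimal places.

-18.42°De

First in Celsius: (234.1 - 32) × 5/9 = 112.2778°C.
Linearly onto the Delisle scale: 150 + (112.2778 / 100) × (0 - 150) = -18.42°De.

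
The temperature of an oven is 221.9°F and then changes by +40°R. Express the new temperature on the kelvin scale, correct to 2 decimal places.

400.87 K

Initial temperature in Celsius: (221.9 - 32) × 5/9 = 105.5000°C.
The 40°R change is an interval, so only the factor 5/9 applies: +40 × 5/9 = +22.2222°C.
Final Celsius temperature: 105.5000 + 22.2222 = 127.7222°C.
In kelvin: 127.7222 + 273.15 = 400.87 K.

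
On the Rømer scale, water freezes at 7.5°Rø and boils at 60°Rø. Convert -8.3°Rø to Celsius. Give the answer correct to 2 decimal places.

Linear interpolation between the fixed points: C = (-8.3 - 7.5) × 100 / (60 - 7.5) = -30.0952°C.

-30.10°C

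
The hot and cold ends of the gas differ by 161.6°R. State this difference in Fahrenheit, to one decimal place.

Rankine and Fahrenheit degrees are the same size, so the interval is unchanged: 161.6.

161.6°F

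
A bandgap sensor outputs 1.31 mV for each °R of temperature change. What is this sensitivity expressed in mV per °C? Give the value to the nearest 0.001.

2.358 mV per °C

Since only a temperature interval is involved, the additive offset between the scales drops out.
A change of 1°C is a change of 1.8°R, so per °C the value is 1.31 × 1.8 = 2.358.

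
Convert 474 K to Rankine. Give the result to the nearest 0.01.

853.20°R

In Celsius: 474 - 273.15 = 200.8500°C.
In Rankine: 200.8500 × 1.8 + 491.67 = 853.20°R.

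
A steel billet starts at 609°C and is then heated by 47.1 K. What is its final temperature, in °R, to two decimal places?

The 47.1 K change is an interval; Kelvin and Celsius degrees are the same size, so ΔC = +47.1°C.
Final Celsius temperature: 609.0000 + 47.1000 = 656.1000°C.
In Rankine: 656.1000 × 1.8 + 491.67 = 1672.65°R.

1672.65°R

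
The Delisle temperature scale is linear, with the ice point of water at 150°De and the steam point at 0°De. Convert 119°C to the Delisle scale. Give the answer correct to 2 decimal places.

-28.50°De

Linearly onto the Delisle scale: 150 + (119.0000 / 100) × (0 - 150) = -28.50°De.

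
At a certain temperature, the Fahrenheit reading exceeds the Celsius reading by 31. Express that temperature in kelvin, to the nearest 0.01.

271.90 K

Let x be the Fahrenheit reading; then the Celsius reading is 5/9·x - 17.7778.
(5/9·x - 17.7778) - x = -31  ⇒  (-4/9)·x = -13.2222  ⇒  x = 29.7500°F.
In Celsius: (29.75 - 32) × 5/9 = -1.2500°C.
In kelvin: -1.2500 + 273.15 = 271.90 K.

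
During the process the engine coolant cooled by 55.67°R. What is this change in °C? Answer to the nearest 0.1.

For a temperature interval the offset drops out; only the factor 5/9 applies.
55.67 × 5/9 = 30.9.

30.9°C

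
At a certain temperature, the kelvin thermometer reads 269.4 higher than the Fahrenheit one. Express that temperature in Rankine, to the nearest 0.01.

Let x be the Fahrenheit reading; then the kelvin reading is 5/9·x + 255.372.
(5/9·x + 255.372) - x = 269.4  ⇒  (-4/9)·x = 14.0278  ⇒  x = -31.5625°F.
In Celsius: (-31.5625 - 32) × 5/9 = -35.3125°C.
In Rankine: -35.3125 × 1.8 + 491.67 = 428.11°R.

428.11°R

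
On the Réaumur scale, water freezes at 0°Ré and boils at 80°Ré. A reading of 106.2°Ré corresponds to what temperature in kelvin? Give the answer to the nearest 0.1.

405.9 K

Linear interpolation between the fixed points: C = (106.2 - 0) × 100 / (80 - 0) = 132.7500°C.
Then 132.7500 + 273.15 = 405.9 K.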